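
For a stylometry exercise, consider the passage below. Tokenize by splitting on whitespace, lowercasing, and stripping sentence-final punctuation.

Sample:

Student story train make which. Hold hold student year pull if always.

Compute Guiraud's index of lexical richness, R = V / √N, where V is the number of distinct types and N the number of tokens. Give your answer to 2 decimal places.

2.89

N = 12, V = 10.
√N = 3.464102
R = 10 / 3.464102 = 2.89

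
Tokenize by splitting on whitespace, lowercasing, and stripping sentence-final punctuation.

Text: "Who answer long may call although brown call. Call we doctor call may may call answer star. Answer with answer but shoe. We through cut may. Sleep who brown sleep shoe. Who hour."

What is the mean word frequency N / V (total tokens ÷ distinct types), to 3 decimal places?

1.941

N = 33 tokens, V = 17 types.
Mean frequency = N / V = 33 / 17 = 1.941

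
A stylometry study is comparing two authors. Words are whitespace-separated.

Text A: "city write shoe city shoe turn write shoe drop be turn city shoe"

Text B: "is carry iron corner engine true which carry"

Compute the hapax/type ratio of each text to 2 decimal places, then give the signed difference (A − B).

A: hapax=2, V=6, ratio=0.33
B: hapax=6, V=7, ratio=0.86
Difference = 0.33 − 0.86 = -0.53

-0.53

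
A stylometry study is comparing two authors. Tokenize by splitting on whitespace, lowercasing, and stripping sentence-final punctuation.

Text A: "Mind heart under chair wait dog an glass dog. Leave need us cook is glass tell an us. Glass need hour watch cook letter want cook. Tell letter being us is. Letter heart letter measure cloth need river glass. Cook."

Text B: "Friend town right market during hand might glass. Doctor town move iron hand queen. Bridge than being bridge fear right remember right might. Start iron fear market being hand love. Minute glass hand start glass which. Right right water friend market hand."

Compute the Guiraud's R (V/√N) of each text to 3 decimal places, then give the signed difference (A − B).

A: V=22, N=40, R=3.479
B: V=22, N=42, R=3.395
Difference = 3.479 − 3.395 = 0.084

0.084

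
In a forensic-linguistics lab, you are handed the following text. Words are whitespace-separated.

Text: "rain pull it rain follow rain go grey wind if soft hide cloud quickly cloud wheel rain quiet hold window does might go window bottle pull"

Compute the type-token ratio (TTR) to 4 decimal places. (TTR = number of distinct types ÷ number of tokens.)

N = 26 tokens, V = 19 types.
TTR = V / N = 19 / 26 = 0.7308

0.7308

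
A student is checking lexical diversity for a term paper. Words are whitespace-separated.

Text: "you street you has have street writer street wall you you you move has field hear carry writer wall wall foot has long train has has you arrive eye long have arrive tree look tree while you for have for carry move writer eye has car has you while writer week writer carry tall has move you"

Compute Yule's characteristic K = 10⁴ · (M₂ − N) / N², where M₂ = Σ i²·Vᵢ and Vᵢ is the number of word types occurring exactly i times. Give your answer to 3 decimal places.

584.795

Frequencies: you:9, has:8, writer:5, street:3, have:3, wall:3, move:3, carry:3, long:2, arrive:2, eye:2, tree:2, while:2, for:2, field:1, hear:1, foot:1, train:1, look:1, car:1, … (2 more, each freq 1)
N = 57. Frequency spectrum: V_1=8, V_2=6, V_3=5, V_5=1, V_8=1, V_9=1
M₂ = 1²·8 + 2²·6 + 3²·5 + 5²·1 + 8²·1 + 9²·1 = 247
K = 10000 × (247 − 57) / 57² = 584.795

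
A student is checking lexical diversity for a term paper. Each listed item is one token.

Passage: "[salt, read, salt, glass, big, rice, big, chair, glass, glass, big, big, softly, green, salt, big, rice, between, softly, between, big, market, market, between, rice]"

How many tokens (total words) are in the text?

25

Tokens: salt, read, salt, glass, big, rice, big, chair, glass, glass, big, big, softly, green, salt, big, rice, between, softly, between, big, market, market, between, rice
N = 25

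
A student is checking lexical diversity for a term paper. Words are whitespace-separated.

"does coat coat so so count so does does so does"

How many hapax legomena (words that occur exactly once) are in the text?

1

Frequencies: does:4, so:4, coat:2, count:1
Hapax (freq=1): count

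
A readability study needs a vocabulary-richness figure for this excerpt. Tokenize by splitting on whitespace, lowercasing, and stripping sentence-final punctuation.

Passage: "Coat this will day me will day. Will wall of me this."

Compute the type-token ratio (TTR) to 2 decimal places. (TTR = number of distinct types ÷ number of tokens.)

N = 12 tokens, V = 7 types.
TTR = V / N = 7 / 12 = 0.58

0.58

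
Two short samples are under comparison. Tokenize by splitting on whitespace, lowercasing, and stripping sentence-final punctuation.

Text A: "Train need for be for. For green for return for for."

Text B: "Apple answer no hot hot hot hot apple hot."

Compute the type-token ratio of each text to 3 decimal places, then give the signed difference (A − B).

0.101

TTR(A) = 6/11 = 0.545
TTR(B) = 4/9 = 0.444
Difference = 0.545 − 0.444 = 0.101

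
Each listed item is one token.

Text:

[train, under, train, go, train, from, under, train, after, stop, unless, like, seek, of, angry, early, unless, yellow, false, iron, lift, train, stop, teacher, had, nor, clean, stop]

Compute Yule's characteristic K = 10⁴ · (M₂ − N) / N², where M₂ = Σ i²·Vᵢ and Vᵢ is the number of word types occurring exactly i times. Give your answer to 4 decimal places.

Frequencies: train:5, stop:3, under:2, unless:2, go:1, from:1, after:1, like:1, seek:1, of:1, angry:1, early:1, yellow:1, false:1, iron:1, lift:1, teacher:1, had:1, nor:1, clean:1
N = 28. Frequency spectrum: V_1=16, V_2=2, V_3=1, V_5=1
M₂ = 1²·16 + 2²·2 + 3²·1 + 5²·1 = 58
K = 10000 × (58 − 28) / 28² = 382.6531

382.6531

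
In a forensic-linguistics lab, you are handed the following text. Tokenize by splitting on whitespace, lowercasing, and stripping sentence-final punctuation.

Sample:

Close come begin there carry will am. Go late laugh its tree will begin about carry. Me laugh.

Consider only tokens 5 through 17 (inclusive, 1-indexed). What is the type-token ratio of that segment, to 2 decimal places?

0.85

Segment tokens 5–17: carry, will, am, go, late, laugh, its, tree, will, begin, about, carry, me
Segment N = 13, segment V = 11.
TTR = 11 / 13 = 0.85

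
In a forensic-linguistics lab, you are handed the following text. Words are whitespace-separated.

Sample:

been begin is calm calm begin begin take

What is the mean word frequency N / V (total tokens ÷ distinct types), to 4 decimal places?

1.6000

N = 8 tokens, V = 5 types.
Mean frequency = N / V = 8 / 5 = 1.6000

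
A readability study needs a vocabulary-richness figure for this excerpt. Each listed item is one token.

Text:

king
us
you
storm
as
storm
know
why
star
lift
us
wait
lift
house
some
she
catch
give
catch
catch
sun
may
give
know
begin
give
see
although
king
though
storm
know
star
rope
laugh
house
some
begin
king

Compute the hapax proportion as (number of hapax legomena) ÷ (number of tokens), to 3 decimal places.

0.308

Frequencies: king:3, storm:3, know:3, catch:3, give:3, us:2, star:2, lift:2, house:2, some:2, begin:2, you:1, as:1, why:1, wait:1, she:1, sun:1, may:1, see:1, although:1, … (3 more, each freq 1)
Hapax count = 12; token count = 39.
Ratio = 12 / 39 = 0.308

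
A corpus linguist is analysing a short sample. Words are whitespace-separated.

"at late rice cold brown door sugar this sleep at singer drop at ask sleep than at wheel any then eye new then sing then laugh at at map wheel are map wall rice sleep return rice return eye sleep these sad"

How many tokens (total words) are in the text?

42

Tokens: at, late, rice, cold, brown, door, sugar, this, sleep, at, singer, drop, at, ask, sleep, than, at, wheel, any, then, eye, new, then, sing, then, laugh, at, at, map, wheel, are, map, wall, rice, sleep, return, rice, return, eye, sleep, these, sad
N = 42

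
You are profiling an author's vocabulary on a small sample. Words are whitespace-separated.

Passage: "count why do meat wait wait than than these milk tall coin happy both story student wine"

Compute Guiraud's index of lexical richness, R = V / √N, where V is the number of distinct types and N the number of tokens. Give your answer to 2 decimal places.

N = 17, V = 15.
√N = 4.123106
R = 15 / 4.123106 = 3.64

3.64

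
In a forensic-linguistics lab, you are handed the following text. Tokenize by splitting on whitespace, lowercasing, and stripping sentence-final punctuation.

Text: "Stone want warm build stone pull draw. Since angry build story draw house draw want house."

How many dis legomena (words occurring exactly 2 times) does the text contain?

Frequencies: draw:3, stone:2, want:2, build:2, house:2, warm:1, pull:1, since:1, angry:1, story:1
Words with frequency 2: build, house, stone, want

4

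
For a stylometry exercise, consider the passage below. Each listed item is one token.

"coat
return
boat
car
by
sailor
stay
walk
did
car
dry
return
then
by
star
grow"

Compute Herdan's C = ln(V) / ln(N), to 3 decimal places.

N = 16, V = 13.
ln(V) = 2.564949, ln(N) = 2.772589
C = 2.564949 / 2.772589 = 0.925

0.925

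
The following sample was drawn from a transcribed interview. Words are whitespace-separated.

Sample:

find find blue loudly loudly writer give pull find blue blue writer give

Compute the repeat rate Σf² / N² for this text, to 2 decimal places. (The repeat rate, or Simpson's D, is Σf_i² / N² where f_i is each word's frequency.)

Frequencies: find:3, blue:3, loudly:2, writer:2, give:2, pull:1
Σf² = 31; N² = 169
Repeat rate = 31 / 169 = 0.18

0.18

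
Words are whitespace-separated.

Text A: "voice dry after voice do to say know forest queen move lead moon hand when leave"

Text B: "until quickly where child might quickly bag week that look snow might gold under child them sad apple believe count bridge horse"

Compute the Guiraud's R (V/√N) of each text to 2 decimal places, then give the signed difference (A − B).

A: V=15, N=16, R=3.75
B: V=19, N=22, R=4.05
Difference = 3.75 − 4.05 = -0.30

-0.30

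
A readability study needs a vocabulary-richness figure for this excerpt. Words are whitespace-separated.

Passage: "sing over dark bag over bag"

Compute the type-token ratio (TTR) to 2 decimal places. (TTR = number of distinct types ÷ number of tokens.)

0.67

N = 6 tokens, V = 4 types.
TTR = V / N = 4 / 6 = 0.67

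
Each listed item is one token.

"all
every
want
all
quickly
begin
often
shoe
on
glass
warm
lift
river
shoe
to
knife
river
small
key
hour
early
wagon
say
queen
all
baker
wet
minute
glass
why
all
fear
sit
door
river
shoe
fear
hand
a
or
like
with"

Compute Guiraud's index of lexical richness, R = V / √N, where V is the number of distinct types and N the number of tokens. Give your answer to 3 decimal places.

5.092

N = 42, V = 33.
√N = 6.480741
R = 33 / 6.480741 = 5.092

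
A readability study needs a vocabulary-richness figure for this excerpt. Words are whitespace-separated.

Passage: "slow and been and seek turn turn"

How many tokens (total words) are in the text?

Tokens: slow, and, been, and, seek, turn, turn
N = 7

7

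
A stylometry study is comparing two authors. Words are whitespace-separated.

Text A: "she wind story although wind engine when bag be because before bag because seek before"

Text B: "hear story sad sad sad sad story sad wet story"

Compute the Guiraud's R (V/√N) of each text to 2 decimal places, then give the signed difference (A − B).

1.58

A: V=11, N=15, R=2.84
B: V=4, N=10, R=1.26
Difference = 2.84 − 1.26 = 1.58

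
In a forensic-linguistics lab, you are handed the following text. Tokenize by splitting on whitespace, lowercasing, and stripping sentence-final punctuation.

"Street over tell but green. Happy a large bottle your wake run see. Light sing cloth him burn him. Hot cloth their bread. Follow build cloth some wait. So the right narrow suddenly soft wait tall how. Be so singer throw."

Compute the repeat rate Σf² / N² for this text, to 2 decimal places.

0.03

Frequencies: cloth:3, him:2, wait:2, so:2, street:1, over:1, tell:1, but:1, green:1, happy:1, a:1, large:1, bottle:1, your:1, wake:1, run:1, see:1, light:1, sing:1, burn:1, … (16 more, each freq 1)
Σf² = 53; N² = 1681
Repeat rate = 53 / 1681 = 0.03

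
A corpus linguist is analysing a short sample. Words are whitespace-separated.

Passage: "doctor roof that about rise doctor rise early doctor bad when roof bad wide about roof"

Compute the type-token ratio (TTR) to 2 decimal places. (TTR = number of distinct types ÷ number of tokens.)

0.56

N = 16 tokens, V = 9 types.
TTR = V / N = 9 / 16 = 0.56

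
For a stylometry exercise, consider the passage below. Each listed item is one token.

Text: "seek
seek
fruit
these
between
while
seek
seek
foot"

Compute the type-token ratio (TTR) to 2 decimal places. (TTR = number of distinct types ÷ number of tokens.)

0.67

N = 9 tokens, V = 6 types.
TTR = V / N = 6 / 9 = 0.67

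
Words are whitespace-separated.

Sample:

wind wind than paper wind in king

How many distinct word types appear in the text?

Distinct types: {in, king, paper, than, wind}
V = 5

5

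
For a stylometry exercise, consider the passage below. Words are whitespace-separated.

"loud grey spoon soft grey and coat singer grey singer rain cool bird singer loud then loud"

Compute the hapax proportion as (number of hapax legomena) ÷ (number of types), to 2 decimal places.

0.73

Frequencies: loud:3, grey:3, singer:3, spoon:1, soft:1, and:1, coat:1, rain:1, cool:1, bird:1, then:1
Hapax count = 8; type count = 11.
Ratio = 8 / 11 = 0.73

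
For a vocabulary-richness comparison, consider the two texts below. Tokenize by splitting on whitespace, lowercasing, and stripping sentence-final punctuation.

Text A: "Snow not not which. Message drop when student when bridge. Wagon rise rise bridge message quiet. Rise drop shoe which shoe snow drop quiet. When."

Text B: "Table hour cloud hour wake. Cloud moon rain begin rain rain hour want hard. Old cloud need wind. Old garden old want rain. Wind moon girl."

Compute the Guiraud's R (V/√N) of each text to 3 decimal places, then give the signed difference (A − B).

A: V=12, N=25, R=2.400
B: V=14, N=26, R=2.746
Difference = 2.400 − 2.746 = -0.346

-0.346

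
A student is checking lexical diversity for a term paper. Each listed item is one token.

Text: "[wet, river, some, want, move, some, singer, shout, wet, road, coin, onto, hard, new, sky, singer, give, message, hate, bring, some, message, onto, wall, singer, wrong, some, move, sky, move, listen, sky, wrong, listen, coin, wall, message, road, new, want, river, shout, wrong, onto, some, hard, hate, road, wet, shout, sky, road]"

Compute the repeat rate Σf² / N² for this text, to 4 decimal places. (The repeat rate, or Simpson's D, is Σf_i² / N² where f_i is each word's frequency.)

Frequencies: some:5, road:4, sky:4, wet:3, move:3, singer:3, shout:3, onto:3, message:3, wrong:3, river:2, want:2, coin:2, hard:2, new:2, hate:2, wall:2, listen:2, give:1, bring:1
Σf² = 154; N² = 2704
Repeat rate = 154 / 2704 = 0.0570

0.0570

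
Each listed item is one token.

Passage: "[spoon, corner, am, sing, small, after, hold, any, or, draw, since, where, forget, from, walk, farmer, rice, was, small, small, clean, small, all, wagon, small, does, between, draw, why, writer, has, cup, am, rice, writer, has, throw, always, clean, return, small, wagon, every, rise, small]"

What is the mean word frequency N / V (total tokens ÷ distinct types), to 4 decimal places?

N = 45 tokens, V = 32 types.
Mean frequency = N / V = 45 / 32 = 1.4063

1.4063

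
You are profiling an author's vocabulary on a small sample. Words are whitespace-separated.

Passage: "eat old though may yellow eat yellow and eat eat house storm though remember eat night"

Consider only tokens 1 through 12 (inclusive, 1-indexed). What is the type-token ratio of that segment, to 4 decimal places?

0.6667

Segment tokens 1–12: eat, old, though, may, yellow, eat, yellow, and, eat, eat, house, storm
Segment N = 12, segment V = 8.
TTR = 8 / 12 = 0.6667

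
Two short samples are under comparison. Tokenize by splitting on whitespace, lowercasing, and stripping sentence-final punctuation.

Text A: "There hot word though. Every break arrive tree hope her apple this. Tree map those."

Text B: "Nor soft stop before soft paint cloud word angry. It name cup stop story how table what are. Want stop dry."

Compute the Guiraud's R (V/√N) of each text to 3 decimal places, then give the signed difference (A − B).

A: V=14, N=15, R=3.615
B: V=18, N=21, R=3.928
Difference = 3.615 − 3.928 = -0.313

-0.313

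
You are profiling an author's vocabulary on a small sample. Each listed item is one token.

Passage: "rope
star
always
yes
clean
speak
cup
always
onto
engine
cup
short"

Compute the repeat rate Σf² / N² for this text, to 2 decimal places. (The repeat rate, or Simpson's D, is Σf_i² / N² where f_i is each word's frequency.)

Frequencies: always:2, cup:2, rope:1, star:1, yes:1, clean:1, speak:1, onto:1, engine:1, short:1
Σf² = 16; N² = 144
Repeat rate = 16 / 144 = 0.11

0.11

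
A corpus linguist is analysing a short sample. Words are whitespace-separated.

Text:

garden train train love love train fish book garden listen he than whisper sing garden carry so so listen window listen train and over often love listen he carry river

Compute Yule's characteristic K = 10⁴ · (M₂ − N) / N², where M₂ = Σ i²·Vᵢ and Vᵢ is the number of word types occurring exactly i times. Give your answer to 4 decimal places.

466.6667

Frequencies: train:4, listen:4, garden:3, love:3, he:2, carry:2, so:2, fish:1, book:1, than:1, whisper:1, sing:1, window:1, and:1, over:1, often:1, river:1
N = 30. Frequency spectrum: V_1=10, V_2=3, V_3=2, V_4=2
M₂ = 1²·10 + 2²·3 + 3²·2 + 4²·2 = 72
K = 10000 × (72 − 30) / 30² = 466.6667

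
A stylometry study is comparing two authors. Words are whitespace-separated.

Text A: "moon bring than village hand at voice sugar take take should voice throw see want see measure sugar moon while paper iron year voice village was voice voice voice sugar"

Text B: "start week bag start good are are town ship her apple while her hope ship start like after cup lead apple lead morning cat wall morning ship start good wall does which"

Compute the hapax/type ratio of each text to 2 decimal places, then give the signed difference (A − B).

A: hapax=13, V=19, ratio=0.68
B: hapax=11, V=20, ratio=0.55
Difference = 0.68 − 0.55 = 0.13

0.13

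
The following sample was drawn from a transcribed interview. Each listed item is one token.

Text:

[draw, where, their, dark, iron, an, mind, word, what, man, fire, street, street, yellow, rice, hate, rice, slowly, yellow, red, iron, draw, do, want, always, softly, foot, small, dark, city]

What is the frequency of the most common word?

2

Frequencies: draw:2, dark:2, iron:2, street:2, yellow:2, rice:2, where:1, their:1, an:1, mind:1, word:1, what:1, man:1, fire:1, hate:1, slowly:1, red:1, do:1, want:1, always:1, … (4 more, each freq 1)
Most common: 'draw' with frequency 2.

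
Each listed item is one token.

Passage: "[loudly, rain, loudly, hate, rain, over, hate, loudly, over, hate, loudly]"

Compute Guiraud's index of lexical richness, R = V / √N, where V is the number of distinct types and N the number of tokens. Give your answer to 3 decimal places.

N = 11, V = 4.
√N = 3.316625
R = 4 / 3.316625 = 1.206

1.206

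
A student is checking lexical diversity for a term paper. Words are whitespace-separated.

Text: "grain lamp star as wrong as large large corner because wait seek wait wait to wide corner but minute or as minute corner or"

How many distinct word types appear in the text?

15

Distinct types: {as, because, but, corner, grain, lamp, large, minute, or, seek, star, to, wait, wide, wrong}
V = 15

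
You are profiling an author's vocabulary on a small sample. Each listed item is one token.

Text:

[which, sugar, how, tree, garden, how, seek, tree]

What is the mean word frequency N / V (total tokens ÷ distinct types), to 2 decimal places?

1.33

N = 8 tokens, V = 6 types.
Mean frequency = N / V = 8 / 6 = 1.33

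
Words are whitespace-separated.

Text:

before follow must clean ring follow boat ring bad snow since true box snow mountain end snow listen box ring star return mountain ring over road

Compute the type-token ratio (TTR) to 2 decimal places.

N = 26 tokens, V = 18 types.
TTR = V / N = 18 / 26 = 0.69

0.69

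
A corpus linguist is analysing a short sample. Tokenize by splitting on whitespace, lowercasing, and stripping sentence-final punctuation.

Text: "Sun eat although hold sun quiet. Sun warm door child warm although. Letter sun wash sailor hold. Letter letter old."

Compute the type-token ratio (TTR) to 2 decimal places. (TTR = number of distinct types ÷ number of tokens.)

0.60

N = 20 tokens, V = 12 types.
TTR = V / N = 12 / 20 = 0.60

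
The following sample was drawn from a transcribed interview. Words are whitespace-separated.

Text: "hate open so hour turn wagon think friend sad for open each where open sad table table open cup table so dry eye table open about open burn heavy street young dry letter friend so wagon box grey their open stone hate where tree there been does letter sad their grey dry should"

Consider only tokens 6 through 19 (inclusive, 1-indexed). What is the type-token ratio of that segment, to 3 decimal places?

0.714

Segment tokens 6–19: wagon, think, friend, sad, for, open, each, where, open, sad, table, table, open, cup
Segment N = 14, segment V = 10.
TTR = 10 / 14 = 0.714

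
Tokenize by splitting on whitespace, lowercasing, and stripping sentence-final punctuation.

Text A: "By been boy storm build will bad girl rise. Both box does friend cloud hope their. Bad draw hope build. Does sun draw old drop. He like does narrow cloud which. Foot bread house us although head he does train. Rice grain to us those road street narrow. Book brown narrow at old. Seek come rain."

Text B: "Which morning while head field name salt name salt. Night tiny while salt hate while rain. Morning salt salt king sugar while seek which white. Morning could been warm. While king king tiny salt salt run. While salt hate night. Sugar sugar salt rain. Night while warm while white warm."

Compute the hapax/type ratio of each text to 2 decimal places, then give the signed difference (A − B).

0.45

A: hapax=33, V=43, ratio=0.77
B: hapax=6, V=19, ratio=0.32
Difference = 0.77 − 0.32 = 0.45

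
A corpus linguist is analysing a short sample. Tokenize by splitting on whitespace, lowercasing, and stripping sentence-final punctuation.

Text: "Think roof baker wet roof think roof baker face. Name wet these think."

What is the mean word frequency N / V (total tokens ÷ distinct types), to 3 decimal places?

N = 13 tokens, V = 7 types.
Mean frequency = N / V = 13 / 7 = 1.857

1.857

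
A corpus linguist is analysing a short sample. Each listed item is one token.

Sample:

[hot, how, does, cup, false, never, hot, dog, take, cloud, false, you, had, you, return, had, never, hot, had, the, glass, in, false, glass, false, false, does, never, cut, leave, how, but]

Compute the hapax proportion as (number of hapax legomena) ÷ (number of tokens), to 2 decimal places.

0.31

Frequencies: false:5, hot:3, never:3, had:3, how:2, does:2, you:2, glass:2, cup:1, dog:1, take:1, cloud:1, return:1, the:1, in:1, cut:1, leave:1, but:1
Hapax count = 10; token count = 32.
Ratio = 10 / 32 = 0.31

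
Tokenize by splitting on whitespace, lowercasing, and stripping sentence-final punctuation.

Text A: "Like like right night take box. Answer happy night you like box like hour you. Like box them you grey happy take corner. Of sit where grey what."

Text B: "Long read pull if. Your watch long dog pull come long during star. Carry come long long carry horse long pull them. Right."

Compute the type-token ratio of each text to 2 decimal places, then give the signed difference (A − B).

-0.04

TTR(A) = 16/28 = 0.57
TTR(B) = 14/23 = 0.61
Difference = 0.57 − 0.61 = -0.04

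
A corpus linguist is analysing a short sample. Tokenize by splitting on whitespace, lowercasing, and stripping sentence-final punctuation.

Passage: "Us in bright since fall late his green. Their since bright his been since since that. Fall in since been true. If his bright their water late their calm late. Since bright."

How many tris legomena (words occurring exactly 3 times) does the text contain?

Frequencies: since:6, bright:4, late:3, his:3, their:3, in:2, fall:2, been:2, us:1, green:1, that:1, true:1, if:1, water:1, calm:1
Words with frequency 3: his, late, their

3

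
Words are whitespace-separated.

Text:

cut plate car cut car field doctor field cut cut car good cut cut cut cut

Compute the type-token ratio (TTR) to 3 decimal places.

N = 16 tokens, V = 6 types.
TTR = V / N = 6 / 16 = 0.375

0.375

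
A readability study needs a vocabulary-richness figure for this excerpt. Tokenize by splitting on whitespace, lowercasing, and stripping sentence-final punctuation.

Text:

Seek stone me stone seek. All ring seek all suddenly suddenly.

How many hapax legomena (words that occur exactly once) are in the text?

2

Frequencies: seek:3, stone:2, all:2, suddenly:2, me:1, ring:1
Hapax (freq=1): me, ring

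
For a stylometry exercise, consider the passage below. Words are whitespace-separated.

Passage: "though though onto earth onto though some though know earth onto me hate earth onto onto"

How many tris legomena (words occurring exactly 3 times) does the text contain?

1

Frequencies: onto:5, though:4, earth:3, some:1, know:1, me:1, hate:1
Words with frequency 3: earth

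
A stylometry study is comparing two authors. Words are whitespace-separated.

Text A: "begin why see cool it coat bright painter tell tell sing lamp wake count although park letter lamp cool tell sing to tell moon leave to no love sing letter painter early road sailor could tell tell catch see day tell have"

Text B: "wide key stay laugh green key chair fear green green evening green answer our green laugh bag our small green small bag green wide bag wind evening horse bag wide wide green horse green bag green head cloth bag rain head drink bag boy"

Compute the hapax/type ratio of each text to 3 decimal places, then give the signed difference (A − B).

0.240

A: hapax=20, V=28, ratio=0.714
B: hapax=9, V=19, ratio=0.474
Difference = 0.714 − 0.474 = 0.240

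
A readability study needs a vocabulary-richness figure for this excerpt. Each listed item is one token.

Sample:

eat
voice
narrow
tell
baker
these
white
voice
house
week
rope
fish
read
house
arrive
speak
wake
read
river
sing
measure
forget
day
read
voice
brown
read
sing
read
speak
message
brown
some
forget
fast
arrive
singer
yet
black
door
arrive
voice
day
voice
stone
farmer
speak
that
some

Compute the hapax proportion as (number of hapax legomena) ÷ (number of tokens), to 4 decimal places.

0.4286

Frequencies: voice:5, read:5, arrive:3, speak:3, house:2, sing:2, forget:2, day:2, brown:2, some:2, eat:1, narrow:1, tell:1, baker:1, these:1, white:1, week:1, rope:1, fish:1, wake:1, … (11 more, each freq 1)
Hapax count = 21; token count = 49.
Ratio = 21 / 49 = 0.4286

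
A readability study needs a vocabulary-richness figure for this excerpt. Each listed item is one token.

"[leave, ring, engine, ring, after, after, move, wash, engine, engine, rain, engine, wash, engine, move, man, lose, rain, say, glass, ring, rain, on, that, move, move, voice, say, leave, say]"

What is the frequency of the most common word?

5

Frequencies: engine:5, move:4, ring:3, rain:3, say:3, leave:2, after:2, wash:2, man:1, lose:1, glass:1, on:1, that:1, voice:1
Most common: 'engine' with frequency 5.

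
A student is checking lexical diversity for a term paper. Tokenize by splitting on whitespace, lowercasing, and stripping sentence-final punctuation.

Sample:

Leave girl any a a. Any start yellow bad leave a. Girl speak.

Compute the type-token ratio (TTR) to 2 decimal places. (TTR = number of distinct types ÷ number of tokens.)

N = 13 tokens, V = 8 types.
TTR = V / N = 8 / 13 = 0.62

0.62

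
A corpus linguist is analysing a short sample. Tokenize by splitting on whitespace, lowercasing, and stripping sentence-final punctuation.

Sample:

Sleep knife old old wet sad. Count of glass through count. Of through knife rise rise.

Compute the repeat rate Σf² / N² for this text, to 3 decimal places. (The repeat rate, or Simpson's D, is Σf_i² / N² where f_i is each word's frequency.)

Frequencies: knife:2, old:2, count:2, of:2, through:2, rise:2, sleep:1, wet:1, sad:1, glass:1
Σf² = 28; N² = 256
Repeat rate = 28 / 256 = 0.109

0.109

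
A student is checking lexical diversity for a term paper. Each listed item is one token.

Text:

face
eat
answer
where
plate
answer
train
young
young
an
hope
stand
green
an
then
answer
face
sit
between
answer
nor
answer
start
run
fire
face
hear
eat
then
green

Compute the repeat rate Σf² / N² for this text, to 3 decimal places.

Frequencies: answer:5, face:3, eat:2, young:2, an:2, green:2, then:2, where:1, plate:1, train:1, hope:1, stand:1, sit:1, between:1, nor:1, start:1, run:1, fire:1, hear:1
Σf² = 66; N² = 900
Repeat rate = 66 / 900 = 0.073

0.073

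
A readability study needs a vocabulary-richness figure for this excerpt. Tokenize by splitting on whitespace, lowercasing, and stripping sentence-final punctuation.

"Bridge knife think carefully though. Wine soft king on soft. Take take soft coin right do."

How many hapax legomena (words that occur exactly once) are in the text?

11

Frequencies: soft:3, take:2, bridge:1, knife:1, think:1, carefully:1, though:1, wine:1, king:1, on:1, coin:1, right:1, do:1
Hapax (freq=1): bridge, carefully, coin, do, king, knife, on, right, think, though, wine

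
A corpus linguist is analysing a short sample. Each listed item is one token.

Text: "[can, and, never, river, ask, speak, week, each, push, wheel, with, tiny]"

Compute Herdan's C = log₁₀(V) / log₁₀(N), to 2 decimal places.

N = 12, V = 12.
log₁₀(V) = 1.079181, log₁₀(N) = 1.079181
C = 1.079181 / 1.079181 = 1.00

1.00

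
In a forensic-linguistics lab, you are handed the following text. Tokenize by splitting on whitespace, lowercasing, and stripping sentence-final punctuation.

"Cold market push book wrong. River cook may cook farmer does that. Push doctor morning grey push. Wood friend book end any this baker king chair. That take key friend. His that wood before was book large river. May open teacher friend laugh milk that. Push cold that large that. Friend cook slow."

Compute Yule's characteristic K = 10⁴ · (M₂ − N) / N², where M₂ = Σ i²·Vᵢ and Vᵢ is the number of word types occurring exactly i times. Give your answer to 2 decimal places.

Frequencies: that:6, push:4, friend:4, book:3, cook:3, cold:2, river:2, may:2, wood:2, large:2, market:1, wrong:1, farmer:1, does:1, doctor:1, morning:1, grey:1, end:1, any:1, this:1, … (13 more, each freq 1)
N = 53. Frequency spectrum: V_1=23, V_2=5, V_3=2, V_4=2, V_6=1
M₂ = 1²·23 + 2²·5 + 3²·2 + 4²·2 + 6²·1 = 129
K = 10000 × (129 − 53) / 53² = 270.56

270.56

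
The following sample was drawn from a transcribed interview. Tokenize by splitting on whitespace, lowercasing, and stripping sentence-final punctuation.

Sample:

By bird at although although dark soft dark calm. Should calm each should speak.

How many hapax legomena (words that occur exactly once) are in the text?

6

Frequencies: although:2, dark:2, calm:2, should:2, by:1, bird:1, at:1, soft:1, each:1, speak:1
Hapax (freq=1): at, bird, by, each, soft, speak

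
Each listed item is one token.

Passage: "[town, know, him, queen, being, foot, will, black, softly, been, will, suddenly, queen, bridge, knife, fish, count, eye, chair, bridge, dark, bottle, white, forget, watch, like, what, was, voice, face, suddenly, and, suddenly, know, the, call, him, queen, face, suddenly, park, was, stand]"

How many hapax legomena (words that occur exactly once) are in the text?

Frequencies: suddenly:4, queen:3, know:2, him:2, will:2, bridge:2, was:2, face:2, town:1, being:1, foot:1, black:1, softly:1, been:1, knife:1, fish:1, count:1, eye:1, chair:1, dark:1, … (12 more, each freq 1)
Hapax (freq=1): and, been, being, black, bottle, call, chair, count, dark, eye, fish, foot, forget, knife, like, park, softly, stand, the, town, voice, watch, what, white

24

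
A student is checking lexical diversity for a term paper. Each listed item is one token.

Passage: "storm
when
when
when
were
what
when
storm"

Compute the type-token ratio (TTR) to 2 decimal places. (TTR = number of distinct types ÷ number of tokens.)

0.50

N = 8 tokens, V = 4 types.
TTR = V / N = 4 / 8 = 0.50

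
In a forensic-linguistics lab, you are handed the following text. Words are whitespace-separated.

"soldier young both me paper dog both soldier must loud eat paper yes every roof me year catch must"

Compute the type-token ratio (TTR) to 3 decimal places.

0.737

N = 19 tokens, V = 14 types.
TTR = V / N = 14 / 19 = 0.737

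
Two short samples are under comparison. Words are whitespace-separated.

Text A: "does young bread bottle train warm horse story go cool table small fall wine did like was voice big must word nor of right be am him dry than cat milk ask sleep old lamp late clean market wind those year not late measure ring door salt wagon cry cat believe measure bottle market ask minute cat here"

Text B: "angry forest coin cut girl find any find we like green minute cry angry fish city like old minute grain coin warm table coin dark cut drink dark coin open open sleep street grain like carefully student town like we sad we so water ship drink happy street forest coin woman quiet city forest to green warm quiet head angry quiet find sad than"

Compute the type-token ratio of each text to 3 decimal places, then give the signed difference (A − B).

0.316

TTR(A) = 51/58 = 0.879
TTR(B) = 36/64 = 0.563
Difference = 0.879 − 0.563 = 0.316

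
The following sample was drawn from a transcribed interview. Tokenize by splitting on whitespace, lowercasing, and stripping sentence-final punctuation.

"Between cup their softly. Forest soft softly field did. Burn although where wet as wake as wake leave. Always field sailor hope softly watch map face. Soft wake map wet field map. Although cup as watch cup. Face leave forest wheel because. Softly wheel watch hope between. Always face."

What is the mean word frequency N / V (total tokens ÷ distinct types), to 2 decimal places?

N = 49 tokens, V = 23 types.
Mean frequency = N / V = 49 / 23 = 2.13

2.13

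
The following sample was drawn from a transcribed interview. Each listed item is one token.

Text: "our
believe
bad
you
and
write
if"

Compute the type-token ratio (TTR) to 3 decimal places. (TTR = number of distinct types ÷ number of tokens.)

1.000

N = 7 tokens, V = 7 types.
TTR = V / N = 7 / 7 = 1.000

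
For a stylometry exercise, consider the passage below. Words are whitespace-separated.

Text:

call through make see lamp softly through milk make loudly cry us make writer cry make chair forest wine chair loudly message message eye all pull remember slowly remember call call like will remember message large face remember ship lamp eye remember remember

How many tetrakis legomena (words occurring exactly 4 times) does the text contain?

Frequencies: remember:6, make:4, call:3, message:3, through:2, lamp:2, loudly:2, cry:2, chair:2, eye:2, see:1, softly:1, milk:1, us:1, writer:1, forest:1, wine:1, all:1, pull:1, slowly:1, … (5 more, each freq 1)
Words with frequency 4: make

1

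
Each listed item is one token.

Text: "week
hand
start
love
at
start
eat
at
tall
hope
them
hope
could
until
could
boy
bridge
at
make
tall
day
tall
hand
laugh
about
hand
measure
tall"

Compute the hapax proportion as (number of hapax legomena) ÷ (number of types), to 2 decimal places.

0.67

Frequencies: tall:4, hand:3, at:3, start:2, hope:2, could:2, week:1, love:1, eat:1, them:1, until:1, boy:1, bridge:1, make:1, day:1, laugh:1, about:1, measure:1
Hapax count = 12; type count = 18.
Ratio = 12 / 18 = 0.67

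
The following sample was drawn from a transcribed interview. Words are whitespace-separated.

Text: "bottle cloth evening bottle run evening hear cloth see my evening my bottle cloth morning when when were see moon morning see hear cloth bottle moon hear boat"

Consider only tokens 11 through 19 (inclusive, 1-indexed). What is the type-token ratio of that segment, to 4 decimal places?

0.8889

Segment tokens 11–19: evening, my, bottle, cloth, morning, when, when, were, see
Segment N = 9, segment V = 8.
TTR = 8 / 9 = 0.8889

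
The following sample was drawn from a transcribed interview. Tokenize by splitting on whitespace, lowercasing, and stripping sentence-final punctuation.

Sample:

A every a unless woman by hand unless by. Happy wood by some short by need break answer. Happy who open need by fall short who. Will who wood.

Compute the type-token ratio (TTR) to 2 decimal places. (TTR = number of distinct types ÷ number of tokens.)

0.59

N = 29 tokens, V = 17 types.
TTR = V / N = 17 / 29 = 0.59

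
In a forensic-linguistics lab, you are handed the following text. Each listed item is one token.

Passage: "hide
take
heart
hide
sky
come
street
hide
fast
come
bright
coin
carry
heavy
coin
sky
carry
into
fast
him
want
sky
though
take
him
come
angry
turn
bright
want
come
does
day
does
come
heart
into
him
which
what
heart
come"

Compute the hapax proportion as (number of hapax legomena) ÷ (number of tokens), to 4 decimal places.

Frequencies: come:6, hide:3, heart:3, sky:3, him:3, take:2, fast:2, bright:2, coin:2, carry:2, into:2, want:2, does:2, street:1, heavy:1, though:1, angry:1, turn:1, day:1, which:1, … (1 more, each freq 1)
Hapax count = 8; token count = 42.
Ratio = 8 / 42 = 0.1905

0.1905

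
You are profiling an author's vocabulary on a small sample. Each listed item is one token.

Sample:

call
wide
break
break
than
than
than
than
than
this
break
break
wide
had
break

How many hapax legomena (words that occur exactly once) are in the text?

Frequencies: break:5, than:5, wide:2, call:1, this:1, had:1
Hapax (freq=1): call, had, this

3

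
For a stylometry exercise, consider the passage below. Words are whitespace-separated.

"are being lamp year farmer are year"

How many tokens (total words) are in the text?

7

Tokens: are, being, lamp, year, farmer, are, year
N = 7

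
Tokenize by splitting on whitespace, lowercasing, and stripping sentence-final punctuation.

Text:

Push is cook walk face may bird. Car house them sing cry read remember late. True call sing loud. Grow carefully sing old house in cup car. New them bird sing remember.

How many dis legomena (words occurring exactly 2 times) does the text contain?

5

Frequencies: sing:4, bird:2, car:2, house:2, them:2, remember:2, push:1, is:1, cook:1, walk:1, face:1, may:1, cry:1, read:1, late:1, true:1, call:1, loud:1, grow:1, carefully:1, … (4 more, each freq 1)
Words with frequency 2: bird, car, house, remember, them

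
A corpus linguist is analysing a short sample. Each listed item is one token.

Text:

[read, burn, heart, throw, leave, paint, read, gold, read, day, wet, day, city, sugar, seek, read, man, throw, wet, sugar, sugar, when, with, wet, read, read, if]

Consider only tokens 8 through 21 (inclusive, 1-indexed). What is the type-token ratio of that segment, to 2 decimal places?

0.64

Segment tokens 8–21: gold, read, day, wet, day, city, sugar, seek, read, man, throw, wet, sugar, sugar
Segment N = 14, segment V = 9.
TTR = 9 / 14 = 0.64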